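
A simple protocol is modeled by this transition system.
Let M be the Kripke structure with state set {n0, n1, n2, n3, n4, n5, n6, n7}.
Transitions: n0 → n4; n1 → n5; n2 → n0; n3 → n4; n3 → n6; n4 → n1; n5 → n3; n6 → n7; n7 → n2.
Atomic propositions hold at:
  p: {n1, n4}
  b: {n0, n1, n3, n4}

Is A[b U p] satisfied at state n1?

Yes

A[b U p]: least fixpoint, start Z0 = Sat(p) = {n1, n4}, add states in Sat(b) with every successor in Z. Z1 = {n0, n1, n4}; fixed.
Sat(A[b U p]) = {n0, n1, n4}
n1 ∈ Sat(A[b U p]) = {n0, n1, n4}, so the formula holds at n1.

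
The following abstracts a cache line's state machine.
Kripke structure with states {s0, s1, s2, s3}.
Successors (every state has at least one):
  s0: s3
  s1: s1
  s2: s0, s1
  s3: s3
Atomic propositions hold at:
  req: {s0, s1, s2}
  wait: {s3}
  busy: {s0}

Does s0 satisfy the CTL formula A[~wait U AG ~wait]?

Sat(~wait) = {s0, s1, s2}
AG ~wait: greatest fixpoint, start Z0 = {s0, s1, s2}, keep only states in Sat with every successor in Z. Z1 = {s1, s2}; Z2 = {s1}; fixed.
Sat(AG ~wait) = {s1}
A[~wait U AG ~wait]: least fixpoint, start Z0 = Sat(AG ~wait) = {s1}, add states in Sat(~wait) with every successor in Z. Already a fixed point.
Sat(A[~wait U AG ~wait]) = {s1}
s0 ∉ Sat(A[~wait U AG ~wait]) = {s1}, so the formula does not hold at s0.

No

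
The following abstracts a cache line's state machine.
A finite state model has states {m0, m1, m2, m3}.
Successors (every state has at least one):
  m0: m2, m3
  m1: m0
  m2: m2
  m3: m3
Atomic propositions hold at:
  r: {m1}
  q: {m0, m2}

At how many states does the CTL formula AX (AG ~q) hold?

1

Sat(~q) = {m1, m3}
AG ~q: greatest fixpoint, start Z0 = {m1, m3}, keep only states in Sat with every successor in Z. Z1 = {m3}; fixed.
Sat(AG ~q) = {m3}
Sat(AX (AG ~q)) = {s : every successor in {m3}} = {m3}
|Sat(AX (AG ~q))| = |{m3}| = 1.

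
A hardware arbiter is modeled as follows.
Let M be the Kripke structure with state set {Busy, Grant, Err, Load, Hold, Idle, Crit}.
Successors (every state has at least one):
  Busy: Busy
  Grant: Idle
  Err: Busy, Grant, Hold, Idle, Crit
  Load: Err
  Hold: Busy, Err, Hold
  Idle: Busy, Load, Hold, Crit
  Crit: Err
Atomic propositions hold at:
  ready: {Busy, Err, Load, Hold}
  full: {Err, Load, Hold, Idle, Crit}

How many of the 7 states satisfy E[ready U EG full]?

5

EG full: greatest fixpoint, start Z0 = {Err, Load, Hold, Idle, Crit}, keep only states in Sat with some successor in Z. Already a fixed point.
Sat(EG full) = {Err, Load, Hold, Idle, Crit}
E[ready U EG full]: least fixpoint, start Z0 = Sat(EG full) = {Err, Load, Hold, Idle, Crit}, add states in Sat(ready) with some successor in Z. Already a fixed point.
Sat(E[ready U EG full]) = {Err, Load, Hold, Idle, Crit}
|Sat(E[ready U EG full])| = |{Err, Load, Hold, Idle, Crit}| = 5.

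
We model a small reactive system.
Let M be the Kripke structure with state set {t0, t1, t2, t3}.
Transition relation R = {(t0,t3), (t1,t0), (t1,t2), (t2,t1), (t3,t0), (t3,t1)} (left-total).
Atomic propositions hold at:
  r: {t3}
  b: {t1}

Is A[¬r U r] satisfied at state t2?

No

Sat(¬r) = {t0, t1, t2}
A[¬r U r]: least fixpoint, start Z0 = Sat(r) = {t3}, add states in Sat(¬r) with every successor in Z. Z1 = {t0, t3}; fixed.
Sat(A[¬r U r]) = {t0, t3}
t2 ∉ Sat(A[¬r U r]) = {t0, t3}, so the formula does not hold at t2.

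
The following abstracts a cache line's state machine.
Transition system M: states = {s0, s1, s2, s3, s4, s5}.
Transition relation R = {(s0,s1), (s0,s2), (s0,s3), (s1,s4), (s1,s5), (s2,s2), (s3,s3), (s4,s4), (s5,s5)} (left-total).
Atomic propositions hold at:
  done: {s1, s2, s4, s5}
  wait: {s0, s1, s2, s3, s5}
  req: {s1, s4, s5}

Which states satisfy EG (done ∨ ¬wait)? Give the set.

{s1, s2, s4, s5}

Sat(¬wait) = {s4}
Sat(done ∨ ¬wait) = {s1, s2, s4, s5}
EG (done ∨ ¬wait): greatest fixpoint, start Z0 = {s1, s2, s4, s5}, keep only states in Sat with some successor in Z. Already a fixed point.
Sat(EG (done ∨ ¬wait)) = {s1, s2, s4, s5}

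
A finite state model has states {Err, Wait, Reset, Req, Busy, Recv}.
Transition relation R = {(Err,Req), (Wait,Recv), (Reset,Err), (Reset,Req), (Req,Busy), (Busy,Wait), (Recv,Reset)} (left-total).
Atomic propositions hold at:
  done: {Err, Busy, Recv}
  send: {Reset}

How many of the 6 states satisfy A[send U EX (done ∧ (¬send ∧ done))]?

Sat(¬send) = {Err, Wait, Req, Busy, Recv}
Sat(¬send ∧ done) = {Err, Busy, Recv}
Sat(done ∧ (¬send ∧ done)) = {Err, Busy, Recv}
Sat(EX (done ∧ (¬send ∧ done))) = {s : some successor in {Err, Busy, Recv}} = {Wait, Reset, Req}
A[send U EX (done ∧ (¬send ∧ done))]: least fixpoint, start Z0 = Sat(EX (done ∧ (¬send ∧ done))) = {Wait, Reset, Req}, add states in Sat(send) with every successor in Z. Already a fixed point.
Sat(A[send U EX (done ∧ (¬send ∧ done))]) = {Wait, Reset, Req}
|Sat(A[send U EX (done ∧ (¬send ∧ done))])| = |{Wait, Reset, Req}| = 3.

3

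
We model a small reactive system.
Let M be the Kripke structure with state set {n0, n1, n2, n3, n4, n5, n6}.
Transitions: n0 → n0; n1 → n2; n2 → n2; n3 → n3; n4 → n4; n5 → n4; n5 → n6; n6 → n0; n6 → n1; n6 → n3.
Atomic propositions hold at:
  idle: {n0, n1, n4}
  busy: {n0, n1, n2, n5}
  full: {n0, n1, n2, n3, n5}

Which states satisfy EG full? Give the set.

{n0, n1, n2, n3}

EG full: greatest fixpoint, start Z0 = {n0, n1, n2, n3, n5}, keep only states in Sat with some successor in Z. Z1 = {n0, n1, n2, n3}; fixed.
Sat(EG full) = {n0, n1, n2, n3}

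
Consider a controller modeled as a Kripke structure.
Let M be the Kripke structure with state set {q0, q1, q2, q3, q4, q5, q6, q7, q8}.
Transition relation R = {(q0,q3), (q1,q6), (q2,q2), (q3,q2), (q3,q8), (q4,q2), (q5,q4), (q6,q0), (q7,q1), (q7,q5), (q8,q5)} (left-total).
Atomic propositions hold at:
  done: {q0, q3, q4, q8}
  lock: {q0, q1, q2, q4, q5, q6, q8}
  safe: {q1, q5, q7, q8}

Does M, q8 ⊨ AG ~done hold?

No

Sat(~done) = {q1, q2, q5, q6, q7}
AG ~done: greatest fixpoint, start Z0 = {q1, q2, q5, q6, q7}, keep only states in Sat with every successor in Z. Z1 = {q1, q2, q7}; Z2 = {q2}; fixed.
Sat(AG ~done) = {q2}
q8 ∉ Sat(AG ~done) = {q2}, so the formula does not hold at q8.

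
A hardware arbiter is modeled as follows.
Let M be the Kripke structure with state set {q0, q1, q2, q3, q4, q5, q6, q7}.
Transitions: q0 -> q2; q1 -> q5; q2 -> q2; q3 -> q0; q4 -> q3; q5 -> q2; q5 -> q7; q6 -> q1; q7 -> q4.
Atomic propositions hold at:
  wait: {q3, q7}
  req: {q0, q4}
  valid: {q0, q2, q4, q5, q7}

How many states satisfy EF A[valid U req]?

7

A[valid U req]: least fixpoint, start Z0 = Sat(req) = {q0, q4}, add states in Sat(valid) with every successor in Z. Z1 = {q0, q4, q7}; fixed.
Sat(A[valid U req]) = {q0, q4, q7}
EF A[valid U req]: least fixpoint, start Z0 = {q0, q4, q7}, add states with some successor in Z. Z1 = {q0, q3, q4, q5, q7}; Z2 = {q0, q1, q3, q4, q5, q7}; Z3 = {q0, q1, q3, q4, q5, q6, q7}; fixed.
Sat(EF A[valid U req]) = {q0, q1, q3, q4, q5, q6, q7}
|Sat(EF A[valid U req])| = |{q0, q1, q3, q4, q5, q6, q7}| = 7.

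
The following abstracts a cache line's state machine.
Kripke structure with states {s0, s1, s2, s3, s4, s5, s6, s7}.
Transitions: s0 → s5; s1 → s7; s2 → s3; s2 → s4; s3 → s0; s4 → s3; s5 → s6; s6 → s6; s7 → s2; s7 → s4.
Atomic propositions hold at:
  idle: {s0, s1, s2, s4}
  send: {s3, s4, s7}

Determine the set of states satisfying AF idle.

AF idle: least fixpoint, start Z0 = {s0, s1, s2, s4}, add states with every successor in Z. Z1 = {s0, s1, s2, s3, s4, s7}; fixed.
Sat(AF idle) = {s0, s1, s2, s3, s4, s7}

{s0, s1, s2, s3, s4, s7}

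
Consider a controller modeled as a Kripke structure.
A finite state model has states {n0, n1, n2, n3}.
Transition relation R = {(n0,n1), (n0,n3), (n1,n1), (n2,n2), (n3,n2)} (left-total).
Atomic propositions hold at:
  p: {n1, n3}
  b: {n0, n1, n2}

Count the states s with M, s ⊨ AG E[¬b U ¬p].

2

Sat(¬b) = {n3}
Sat(¬p) = {n0, n2}
E[¬b U ¬p]: least fixpoint, start Z0 = Sat(¬p) = {n0, n2}, add states in Sat(¬b) with some successor in Z. Z1 = {n0, n2, n3}; fixed.
Sat(E[¬b U ¬p]) = {n0, n2, n3}
AG E[¬b U ¬p]: greatest fixpoint, start Z0 = {n0, n2, n3}, keep only states in Sat with every successor in Z. Z1 = {n2, n3}; fixed.
Sat(AG E[¬b U ¬p]) = {n2, n3}
|Sat(AG E[¬b U ¬p])| = |{n2, n3}| = 2.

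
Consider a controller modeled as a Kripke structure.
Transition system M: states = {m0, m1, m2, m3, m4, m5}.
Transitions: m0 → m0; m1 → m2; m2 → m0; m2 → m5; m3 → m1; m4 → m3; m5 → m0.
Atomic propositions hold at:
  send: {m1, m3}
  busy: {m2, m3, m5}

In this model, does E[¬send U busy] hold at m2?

Sat(¬send) = {m0, m2, m4, m5}
E[¬send U busy]: least fixpoint, start Z0 = Sat(busy) = {m2, m3, m5}, add states in Sat(¬send) with some successor in Z. Z1 = {m2, m3, m4, m5}; fixed.
Sat(E[¬send U busy]) = {m2, m3, m4, m5}
m2 ∈ Sat(E[¬send U busy]) = {m2, m3, m4, m5}, so the formula holds at m2.

Yes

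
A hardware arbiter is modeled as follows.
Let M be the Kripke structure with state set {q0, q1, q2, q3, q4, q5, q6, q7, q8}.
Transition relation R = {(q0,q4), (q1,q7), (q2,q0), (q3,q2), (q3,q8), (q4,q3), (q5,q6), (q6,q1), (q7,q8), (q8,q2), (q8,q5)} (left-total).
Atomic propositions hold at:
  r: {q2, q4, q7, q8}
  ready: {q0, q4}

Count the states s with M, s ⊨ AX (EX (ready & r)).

1

Sat(ready & r) = {q4}
Sat(EX (ready & r)) = {s : some successor in {q4}} = {q0}
Sat(AX (EX (ready & r))) = {s : every successor in {q0}} = {q2}
|Sat(AX (EX (ready & r)))| = |{q2}| = 1.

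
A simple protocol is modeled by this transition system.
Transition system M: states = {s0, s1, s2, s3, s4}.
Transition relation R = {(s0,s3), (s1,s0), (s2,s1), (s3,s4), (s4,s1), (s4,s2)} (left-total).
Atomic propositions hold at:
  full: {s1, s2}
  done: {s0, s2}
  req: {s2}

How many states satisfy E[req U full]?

2

E[req U full]: least fixpoint, start Z0 = Sat(full) = {s1, s2}, add states in Sat(req) with some successor in Z. Already a fixed point.
Sat(E[req U full]) = {s1, s2}
|Sat(E[req U full])| = |{s1, s2}| = 2.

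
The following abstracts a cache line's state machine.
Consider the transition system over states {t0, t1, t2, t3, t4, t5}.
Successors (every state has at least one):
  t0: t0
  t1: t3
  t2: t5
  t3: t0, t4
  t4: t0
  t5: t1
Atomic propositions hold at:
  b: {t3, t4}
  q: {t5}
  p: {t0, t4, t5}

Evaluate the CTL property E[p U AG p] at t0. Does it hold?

Yes

AG p: greatest fixpoint, start Z0 = {t0, t4, t5}, keep only states in Sat with every successor in Z. Z1 = {t0, t4}; fixed.
Sat(AG p) = {t0, t4}
E[p U AG p]: least fixpoint, start Z0 = Sat(AG p) = {t0, t4}, add states in Sat(p) with some successor in Z. Already a fixed point.
Sat(E[p U AG p]) = {t0, t4}
t0 ∈ Sat(E[p U AG p]) = {t0, t4}, so the formula holds at t0.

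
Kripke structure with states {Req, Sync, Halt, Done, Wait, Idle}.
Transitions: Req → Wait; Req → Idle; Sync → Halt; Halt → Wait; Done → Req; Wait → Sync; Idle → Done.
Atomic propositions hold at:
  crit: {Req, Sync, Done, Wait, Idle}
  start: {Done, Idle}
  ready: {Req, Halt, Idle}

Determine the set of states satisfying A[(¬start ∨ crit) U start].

{Done, Idle}

Sat(¬start) = {Req, Sync, Halt, Wait}
Sat(¬start ∨ crit) = {Req, Sync, Halt, Done, Wait, Idle}
A[(¬start ∨ crit) U start]: least fixpoint, start Z0 = Sat(start) = {Done, Idle}, add states in Sat(¬start ∨ crit) with every successor in Z. Already a fixed point.
Sat(A[(¬start ∨ crit) U start]) = {Done, Idle}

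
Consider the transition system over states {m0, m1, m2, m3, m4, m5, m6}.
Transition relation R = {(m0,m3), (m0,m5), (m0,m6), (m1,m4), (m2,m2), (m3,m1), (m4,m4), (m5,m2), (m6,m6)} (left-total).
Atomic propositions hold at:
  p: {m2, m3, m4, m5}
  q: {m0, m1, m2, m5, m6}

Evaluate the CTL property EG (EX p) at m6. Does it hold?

No

Sat(EX p) = {s : some successor in {m2, m3, m4, m5}} = {m0, m1, m2, m4, m5}
EG (EX p): greatest fixpoint, start Z0 = {m0, m1, m2, m4, m5}, keep only states in Sat with some successor in Z. Already a fixed point.
Sat(EG (EX p)) = {m0, m1, m2, m4, m5}
m6 ∉ Sat(EG (EX p)) = {m0, m1, m2, m4, m5}, so the formula does not hold at m6.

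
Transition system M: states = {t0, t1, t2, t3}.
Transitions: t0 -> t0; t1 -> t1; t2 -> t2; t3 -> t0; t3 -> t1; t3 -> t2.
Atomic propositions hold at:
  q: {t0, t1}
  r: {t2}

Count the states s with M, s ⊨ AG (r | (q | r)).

Sat(q | r) = {t0, t1, t2}
Sat(r | (q | r)) = {t0, t1, t2}
AG (r | (q | r)): greatest fixpoint, start Z0 = {t0, t1, t2}, keep only states in Sat with every successor in Z. Already a fixed point.
Sat(AG (r | (q | r))) = {t0, t1, t2}
|Sat(AG (r | (q | r)))| = |{t0, t1, t2}| = 3.

3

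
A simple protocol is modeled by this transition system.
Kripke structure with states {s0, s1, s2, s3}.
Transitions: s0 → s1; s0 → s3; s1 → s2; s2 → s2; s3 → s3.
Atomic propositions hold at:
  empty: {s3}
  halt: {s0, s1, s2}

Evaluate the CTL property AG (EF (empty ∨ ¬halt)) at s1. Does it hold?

Sat(¬halt) = {s3}
Sat(empty ∨ ¬halt) = {s3}
EF (empty ∨ ¬halt): least fixpoint, start Z0 = {s3}, add states with some successor in Z. Z1 = {s0, s3}; fixed.
Sat(EF (empty ∨ ¬halt)) = {s0, s3}
AG (EF (empty ∨ ¬halt)): greatest fixpoint, start Z0 = {s0, s3}, keep only states in Sat with every successor in Z. Z1 = {s3}; fixed.
Sat(AG (EF (empty ∨ ¬halt))) = {s3}
s1 ∉ Sat(AG (EF (empty ∨ ¬halt))) = {s3}, so the formula does not hold at s1.

No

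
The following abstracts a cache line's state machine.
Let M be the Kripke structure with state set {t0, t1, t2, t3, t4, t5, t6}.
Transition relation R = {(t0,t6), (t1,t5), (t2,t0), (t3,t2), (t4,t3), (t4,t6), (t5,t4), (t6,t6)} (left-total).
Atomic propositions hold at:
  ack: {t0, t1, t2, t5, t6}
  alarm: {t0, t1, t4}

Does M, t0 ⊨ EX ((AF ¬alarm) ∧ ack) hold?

Yes

Sat(¬alarm) = {t2, t3, t5, t6}
AF ¬alarm: least fixpoint, start Z0 = {t2, t3, t5, t6}, add states with every successor in Z. Z1 = {t0, t1, t2, t3, t4, t5, t6}; fixed.
Sat(AF ¬alarm) = {t0, t1, t2, t3, t4, t5, t6}
Sat((AF ¬alarm) ∧ ack) = {t0, t1, t2, t5, t6}
Sat(EX ((AF ¬alarm) ∧ ack)) = {s : some successor in {t0, t1, t2, t5, t6}} = {t0, t1, t2, t3, t4, t6}
t0 ∈ Sat(EX ((AF ¬alarm) ∧ ack)) = {t0, t1, t2, t3, t4, t6}, so the formula holds at t0.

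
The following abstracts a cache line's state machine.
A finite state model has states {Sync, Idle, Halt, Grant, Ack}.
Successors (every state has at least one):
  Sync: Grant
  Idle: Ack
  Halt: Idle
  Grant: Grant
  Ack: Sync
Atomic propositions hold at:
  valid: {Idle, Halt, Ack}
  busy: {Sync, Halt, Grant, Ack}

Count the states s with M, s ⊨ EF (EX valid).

2

Sat(EX valid) = {s : some successor in {Idle, Halt, Ack}} = {Idle, Halt}
EF (EX valid): least fixpoint, start Z0 = {Idle, Halt}, add states with some successor in Z. Already a fixed point.
Sat(EF (EX valid)) = {Idle, Halt}
|Sat(EF (EX valid))| = |{Idle, Halt}| = 2.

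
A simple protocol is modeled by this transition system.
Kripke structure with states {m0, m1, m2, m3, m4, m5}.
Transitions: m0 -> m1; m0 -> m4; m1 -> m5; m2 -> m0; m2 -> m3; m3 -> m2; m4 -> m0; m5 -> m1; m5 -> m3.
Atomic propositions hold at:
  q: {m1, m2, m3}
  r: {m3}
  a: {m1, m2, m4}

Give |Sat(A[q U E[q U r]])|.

E[q U r]: least fixpoint, start Z0 = Sat(r) = {m3}, add states in Sat(q) with some successor in Z. Z1 = {m2, m3}; fixed.
Sat(E[q U r]) = {m2, m3}
A[q U E[q U r]]: least fixpoint, start Z0 = Sat(E[q U r]) = {m2, m3}, add states in Sat(q) with every successor in Z. Already a fixed point.
Sat(A[q U E[q U r]]) = {m2, m3}
|Sat(A[q U E[q U r]])| = |{m2, m3}| = 2.

2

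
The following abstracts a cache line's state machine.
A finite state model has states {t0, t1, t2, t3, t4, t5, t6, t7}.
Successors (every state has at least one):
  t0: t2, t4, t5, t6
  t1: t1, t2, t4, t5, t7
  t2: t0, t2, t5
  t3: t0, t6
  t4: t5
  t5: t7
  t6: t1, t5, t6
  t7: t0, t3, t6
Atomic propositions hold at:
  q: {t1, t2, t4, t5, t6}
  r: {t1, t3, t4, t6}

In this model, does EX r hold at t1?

Yes

Sat(EX r) = {s : some successor in {t1, t3, t4, t6}} = {t0, t1, t3, t6, t7}
t1 ∈ Sat(EX r) = {t0, t1, t3, t6, t7}, so the formula holds at t1.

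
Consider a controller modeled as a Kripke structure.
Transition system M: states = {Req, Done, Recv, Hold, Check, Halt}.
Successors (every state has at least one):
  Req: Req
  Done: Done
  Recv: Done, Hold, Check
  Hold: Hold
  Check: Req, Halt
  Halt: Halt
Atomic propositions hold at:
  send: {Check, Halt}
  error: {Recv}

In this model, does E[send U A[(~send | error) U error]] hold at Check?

No

Sat(~send) = {Req, Done, Recv, Hold}
Sat(~send | error) = {Req, Done, Recv, Hold}
A[(~send | error) U error]: least fixpoint, start Z0 = Sat(error) = {Recv}, add states in Sat(~send | error) with every successor in Z. Already a fixed point.
Sat(A[(~send | error) U error]) = {Recv}
E[send U A[(~send | error) U error]]: least fixpoint, start Z0 = Sat(A[(~send | error) U error]) = {Recv}, add states in Sat(send) with some successor in Z. Already a fixed point.
Sat(E[send U A[(~send | error) U error]]) = {Recv}
Check ∉ Sat(E[send U A[(~send | error) U error]]) = {Recv}, so the formula does not hold at Check.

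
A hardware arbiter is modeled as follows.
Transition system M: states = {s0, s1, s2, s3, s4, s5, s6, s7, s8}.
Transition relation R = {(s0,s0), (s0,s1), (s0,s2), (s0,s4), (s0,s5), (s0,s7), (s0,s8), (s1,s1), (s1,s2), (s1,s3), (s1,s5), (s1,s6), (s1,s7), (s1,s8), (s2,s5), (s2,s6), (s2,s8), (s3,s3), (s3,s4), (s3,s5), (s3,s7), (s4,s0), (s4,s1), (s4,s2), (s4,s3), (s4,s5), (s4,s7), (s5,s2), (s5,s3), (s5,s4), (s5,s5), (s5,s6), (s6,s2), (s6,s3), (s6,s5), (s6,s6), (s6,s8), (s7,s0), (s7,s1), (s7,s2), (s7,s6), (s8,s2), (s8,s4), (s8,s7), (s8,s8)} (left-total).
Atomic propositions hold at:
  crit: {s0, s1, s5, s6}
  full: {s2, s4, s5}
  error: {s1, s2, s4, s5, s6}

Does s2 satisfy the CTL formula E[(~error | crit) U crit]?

Sat(~error) = {s0, s3, s7, s8}
Sat(~error | crit) = {s0, s1, s3, s5, s6, s7, s8}
E[(~error | crit) U crit]: least fixpoint, start Z0 = Sat(crit) = {s0, s1, s5, s6}, add states in Sat(~error | crit) with some successor in Z. Z1 = {s0, s1, s3, s5, s6, s7}; Z2 = {s0, s1, s3, s5, s6, s7, s8}; fixed.
Sat(E[(~error | crit) U crit]) = {s0, s1, s3, s5, s6, s7, s8}
s2 ∉ Sat(E[(~error | crit) U crit]) = {s0, s1, s3, s5, s6, s7, s8}, so the formula does not hold at s2.

No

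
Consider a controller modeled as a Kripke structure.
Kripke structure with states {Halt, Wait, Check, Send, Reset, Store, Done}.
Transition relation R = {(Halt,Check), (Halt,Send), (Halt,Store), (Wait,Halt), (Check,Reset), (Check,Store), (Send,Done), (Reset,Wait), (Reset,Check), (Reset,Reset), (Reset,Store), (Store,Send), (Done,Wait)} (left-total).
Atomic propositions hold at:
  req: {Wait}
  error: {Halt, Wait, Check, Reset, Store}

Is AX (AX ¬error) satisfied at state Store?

Sat(¬error) = {Send, Done}
Sat(AX ¬error) = {s : every successor in {Send, Done}} = {Send, Store}
Sat(AX (AX ¬error)) = {s : every successor in {Send, Store}} = {Store}
Store ∈ Sat(AX (AX ¬error)) = {Store}, so the formula holds at Store.

Yes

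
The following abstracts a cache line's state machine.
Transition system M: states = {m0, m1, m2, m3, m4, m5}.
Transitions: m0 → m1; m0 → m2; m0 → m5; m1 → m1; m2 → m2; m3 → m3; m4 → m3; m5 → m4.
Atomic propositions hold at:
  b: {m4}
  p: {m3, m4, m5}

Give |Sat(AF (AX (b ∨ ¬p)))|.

Sat(¬p) = {m0, m1, m2}
Sat(b ∨ ¬p) = {m0, m1, m2, m4}
Sat(AX (b ∨ ¬p)) = {s : every successor in {m0, m1, m2, m4}} = {m1, m2, m5}
AF (AX (b ∨ ¬p)): least fixpoint, start Z0 = {m1, m2, m5}, add states with every successor in Z. Z1 = {m0, m1, m2, m5}; fixed.
Sat(AF (AX (b ∨ ¬p))) = {m0, m1, m2, m5}
|Sat(AF (AX (b ∨ ¬p)))| = |{m0, m1, m2, m5}| = 4.

4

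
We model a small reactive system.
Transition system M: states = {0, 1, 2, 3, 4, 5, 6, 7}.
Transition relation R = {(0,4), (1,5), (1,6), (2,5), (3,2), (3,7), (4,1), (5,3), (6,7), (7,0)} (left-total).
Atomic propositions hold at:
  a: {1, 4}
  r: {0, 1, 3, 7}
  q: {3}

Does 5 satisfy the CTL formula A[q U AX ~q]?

No

Sat(~q) = {0, 1, 2, 4, 5, 6, 7}
Sat(AX ~q) = {s : every successor in {0, 1, 2, 4, 5, 6, 7}} = {0, 1, 2, 3, 4, 6, 7}
A[q U AX ~q]: least fixpoint, start Z0 = Sat(AX ~q) = {0, 1, 2, 3, 4, 6, 7}, add states in Sat(q) with every successor in Z. Already a fixed point.
Sat(A[q U AX ~q]) = {0, 1, 2, 3, 4, 6, 7}
5 ∉ Sat(A[q U AX ~q]) = {0, 1, 2, 3, 4, 6, 7}, so the formula does not hold at 5.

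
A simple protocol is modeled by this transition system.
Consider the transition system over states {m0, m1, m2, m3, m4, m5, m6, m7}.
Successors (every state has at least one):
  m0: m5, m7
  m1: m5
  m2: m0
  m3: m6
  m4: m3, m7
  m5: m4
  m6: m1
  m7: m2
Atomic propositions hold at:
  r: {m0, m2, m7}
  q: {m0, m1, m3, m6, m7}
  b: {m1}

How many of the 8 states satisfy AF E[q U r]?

E[q U r]: least fixpoint, start Z0 = Sat(r) = {m0, m2, m7}, add states in Sat(q) with some successor in Z. Already a fixed point.
Sat(E[q U r]) = {m0, m2, m7}
AF E[q U r]: least fixpoint, start Z0 = {m0, m2, m7}, add states with every successor in Z. Already a fixed point.
Sat(AF E[q U r]) = {m0, m2, m7}
|Sat(AF E[q U r])| = |{m0, m2, m7}| = 3.

3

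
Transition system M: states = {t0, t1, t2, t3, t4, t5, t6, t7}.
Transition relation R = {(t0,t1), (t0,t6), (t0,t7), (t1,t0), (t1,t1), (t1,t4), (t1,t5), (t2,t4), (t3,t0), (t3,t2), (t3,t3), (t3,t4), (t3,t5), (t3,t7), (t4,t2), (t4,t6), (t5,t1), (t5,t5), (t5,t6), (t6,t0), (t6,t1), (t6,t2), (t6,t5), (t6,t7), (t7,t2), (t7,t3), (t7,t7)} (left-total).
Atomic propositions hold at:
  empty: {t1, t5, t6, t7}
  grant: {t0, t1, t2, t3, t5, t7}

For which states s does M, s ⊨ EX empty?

Sat(EX empty) = {s : some successor in {t1, t5, t6, t7}} = {t0, t1, t3, t4, t5, t6, t7}

{t0, t1, t3, t4, t5, t6, t7}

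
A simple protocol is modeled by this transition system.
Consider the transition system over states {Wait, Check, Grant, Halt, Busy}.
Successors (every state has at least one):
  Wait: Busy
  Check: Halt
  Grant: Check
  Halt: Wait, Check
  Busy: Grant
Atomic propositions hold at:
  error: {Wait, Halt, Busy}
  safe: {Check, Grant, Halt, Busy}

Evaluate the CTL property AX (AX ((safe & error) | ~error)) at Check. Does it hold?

No

Sat(safe & error) = {Halt, Busy}
Sat(~error) = {Check, Grant}
Sat((safe & error) | ~error) = {Check, Grant, Halt, Busy}
Sat(AX ((safe & error) | ~error)) = {s : every successor in {Check, Grant, Halt, Busy}} = {Wait, Check, Grant, Busy}
Sat(AX (AX ((safe & error) | ~error))) = {s : every successor in {Wait, Check, Grant, Busy}} = {Wait, Grant, Halt, Busy}
Check ∉ Sat(AX (AX ((safe & error) | ~error))) = {Wait, Grant, Halt, Busy}, so the formula does not hold at Check.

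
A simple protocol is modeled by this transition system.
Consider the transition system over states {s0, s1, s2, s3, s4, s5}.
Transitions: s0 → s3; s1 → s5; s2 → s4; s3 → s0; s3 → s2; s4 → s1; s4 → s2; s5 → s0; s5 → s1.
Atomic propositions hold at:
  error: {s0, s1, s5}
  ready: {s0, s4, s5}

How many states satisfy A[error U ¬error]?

4

Sat(¬error) = {s2, s3, s4}
A[error U ¬error]: least fixpoint, start Z0 = Sat(¬error) = {s2, s3, s4}, add states in Sat(error) with every successor in Z. Z1 = {s0, s2, s3, s4}; fixed.
Sat(A[error U ¬error]) = {s0, s2, s3, s4}
|Sat(A[error U ¬error])| = |{s0, s2, s3, s4}| = 4.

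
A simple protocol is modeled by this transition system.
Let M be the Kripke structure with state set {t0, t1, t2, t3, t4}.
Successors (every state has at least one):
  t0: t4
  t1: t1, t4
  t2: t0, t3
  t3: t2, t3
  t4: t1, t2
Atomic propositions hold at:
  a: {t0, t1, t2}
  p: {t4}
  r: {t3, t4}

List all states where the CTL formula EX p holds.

{t0, t1}

Sat(EX p) = {s : some successor in {t4}} = {t0, t1}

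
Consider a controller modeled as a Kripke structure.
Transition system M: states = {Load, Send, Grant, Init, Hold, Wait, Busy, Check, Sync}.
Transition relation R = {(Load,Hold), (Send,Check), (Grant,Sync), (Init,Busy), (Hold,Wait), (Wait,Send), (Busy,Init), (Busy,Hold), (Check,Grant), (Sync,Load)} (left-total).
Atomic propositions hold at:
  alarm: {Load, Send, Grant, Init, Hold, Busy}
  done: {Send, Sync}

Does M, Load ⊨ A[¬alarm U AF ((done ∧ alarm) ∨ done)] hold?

Sat(¬alarm) = {Wait, Check, Sync}
Sat(done ∧ alarm) = {Send}
Sat((done ∧ alarm) ∨ done) = {Send, Sync}
AF ((done ∧ alarm) ∨ done): least fixpoint, start Z0 = {Send, Sync}, add states with every successor in Z. Z1 = {Send, Grant, Wait, Sync}; Z2 = {Send, Grant, Hold, Wait, Check, Sync}; Z3 = {Load, Send, Grant, Hold, Wait, Check, Sync}; fixed.
Sat(AF ((done ∧ alarm) ∨ done)) = {Load, Send, Grant, Hold, Wait, Check, Sync}
A[¬alarm U AF ((done ∧ alarm) ∨ done)]: least fixpoint, start Z0 = Sat(AF ((done ∧ alarm) ∨ done)) = {Load, Send, Grant, Hold, Wait, Check, Sync}, add states in Sat(¬alarm) with every successor in Z. Already a fixed point.
Sat(A[¬alarm U AF ((done ∧ alarm) ∨ done)]) = {Load, Send, Grant, Hold, Wait, Check, Sync}
Load ∈ Sat(A[¬alarm U AF ((done ∧ alarm) ∨ done)]) = {Load, Send, Grant, Hold, Wait, Check, Sync}, so the formula holds at Load.

Yes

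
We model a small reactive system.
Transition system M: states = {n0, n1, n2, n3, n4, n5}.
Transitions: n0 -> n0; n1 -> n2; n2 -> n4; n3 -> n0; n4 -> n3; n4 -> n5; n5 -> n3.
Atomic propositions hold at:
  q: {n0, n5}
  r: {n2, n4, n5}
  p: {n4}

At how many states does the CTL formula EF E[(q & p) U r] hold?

Sat(q & p) = ∅
E[(q & p) U r]: least fixpoint, start Z0 = Sat(r) = {n2, n4, n5}, add states in Sat(q & p) with some successor in Z. Already a fixed point.
Sat(E[(q & p) U r]) = {n2, n4, n5}
EF E[(q & p) U r]: least fixpoint, start Z0 = {n2, n4, n5}, add states with some successor in Z. Z1 = {n1, n2, n4, n5}; fixed.
Sat(EF E[(q & p) U r]) = {n1, n2, n4, n5}
|Sat(EF E[(q & p) U r])| = |{n1, n2, n4, n5}| = 4.

4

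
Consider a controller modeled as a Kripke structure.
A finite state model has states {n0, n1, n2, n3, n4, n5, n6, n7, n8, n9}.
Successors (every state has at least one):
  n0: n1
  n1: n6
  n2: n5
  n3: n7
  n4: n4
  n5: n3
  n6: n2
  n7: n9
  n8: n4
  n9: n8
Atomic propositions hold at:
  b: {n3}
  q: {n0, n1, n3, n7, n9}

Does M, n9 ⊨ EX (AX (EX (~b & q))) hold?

Sat(~b) = {n0, n1, n2, n4, n5, n6, n7, n8, n9}
Sat(~b & q) = {n0, n1, n7, n9}
Sat(EX (~b & q)) = {s : some successor in {n0, n1, n7, n9}} = {n0, n3, n7}
Sat(AX (EX (~b & q))) = {s : every successor in {n0, n3, n7}} = {n3, n5}
Sat(EX (AX (EX (~b & q)))) = {s : some successor in {n3, n5}} = {n2, n5}
n9 ∉ Sat(EX (AX (EX (~b & q)))) = {n2, n5}, so the formula does not hold at n9.

No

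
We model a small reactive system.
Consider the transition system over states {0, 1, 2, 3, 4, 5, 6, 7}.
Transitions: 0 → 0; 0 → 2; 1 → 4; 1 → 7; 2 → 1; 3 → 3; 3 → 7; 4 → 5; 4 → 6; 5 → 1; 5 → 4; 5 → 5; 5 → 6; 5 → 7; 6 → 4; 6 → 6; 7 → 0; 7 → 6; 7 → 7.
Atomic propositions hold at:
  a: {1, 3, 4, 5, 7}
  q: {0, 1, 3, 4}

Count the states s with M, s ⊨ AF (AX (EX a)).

Sat(EX a) = {s : some successor in {1, 3, 4, 5, 7}} = {1, 2, 3, 4, 5, 6, 7}
Sat(AX (EX a)) = {s : every successor in {1, 2, 3, 4, 5, 6, 7}} = {1, 2, 3, 4, 5, 6}
AF (AX (EX a)): least fixpoint, start Z0 = {1, 2, 3, 4, 5, 6}, add states with every successor in Z. Already a fixed point.
Sat(AF (AX (EX a))) = {1, 2, 3, 4, 5, 6}
|Sat(AF (AX (EX a)))| = |{1, 2, 3, 4, 5, 6}| = 6.

6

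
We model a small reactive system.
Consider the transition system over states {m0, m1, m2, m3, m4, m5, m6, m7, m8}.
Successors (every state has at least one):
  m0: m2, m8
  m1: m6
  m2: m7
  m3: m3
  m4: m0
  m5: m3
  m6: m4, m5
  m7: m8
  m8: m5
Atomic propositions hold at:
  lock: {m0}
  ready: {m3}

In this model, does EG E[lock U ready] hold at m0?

E[lock U ready]: least fixpoint, start Z0 = Sat(ready) = {m3}, add states in Sat(lock) with some successor in Z. Already a fixed point.
Sat(E[lock U ready]) = {m3}
EG E[lock U ready]: greatest fixpoint, start Z0 = {m3}, keep only states in Sat with some successor in Z. Already a fixed point.
Sat(EG E[lock U ready]) = {m3}
m0 ∉ Sat(EG E[lock U ready]) = {m3}, so the formula does not hold at m0.

No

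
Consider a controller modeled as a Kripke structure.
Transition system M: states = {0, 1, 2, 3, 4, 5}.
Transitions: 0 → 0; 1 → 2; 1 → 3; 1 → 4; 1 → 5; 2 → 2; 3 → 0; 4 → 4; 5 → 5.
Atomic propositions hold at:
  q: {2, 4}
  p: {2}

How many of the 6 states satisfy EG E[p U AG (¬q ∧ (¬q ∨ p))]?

Sat(¬q) = {0, 1, 3, 5}
Sat(¬q ∨ p) = {0, 1, 2, 3, 5}
Sat(¬q ∧ (¬q ∨ p)) = {0, 1, 3, 5}
AG (¬q ∧ (¬q ∨ p)): greatest fixpoint, start Z0 = {0, 1, 3, 5}, keep only states in Sat with every successor in Z. Z1 = {0, 3, 5}; fixed.
Sat(AG (¬q ∧ (¬q ∨ p))) = {0, 3, 5}
E[p U AG (¬q ∧ (¬q ∨ p))]: least fixpoint, start Z0 = Sat(AG (¬q ∧ (¬q ∨ p))) = {0, 3, 5}, add states in Sat(p) with some successor in Z. Already a fixed point.
Sat(E[p U AG (¬q ∧ (¬q ∨ p))]) = {0, 3, 5}
EG E[p U AG (¬q ∧ (¬q ∨ p))]: greatest fixpoint, start Z0 = {0, 3, 5}, keep only states in Sat with some successor in Z. Already a fixed point.
Sat(EG E[p U AG (¬q ∧ (¬q ∨ p))]) = {0, 3, 5}
|Sat(EG E[p U AG (¬q ∧ (¬q ∨ p))])| = |{0, 3, 5}| = 3.

3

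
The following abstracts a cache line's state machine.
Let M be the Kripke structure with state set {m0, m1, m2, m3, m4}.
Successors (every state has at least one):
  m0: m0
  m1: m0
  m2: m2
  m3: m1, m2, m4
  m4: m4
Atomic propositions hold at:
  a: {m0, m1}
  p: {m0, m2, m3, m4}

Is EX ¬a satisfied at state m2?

Sat(¬a) = {m2, m3, m4}
Sat(EX ¬a) = {s : some successor in {m2, m3, m4}} = {m2, m3, m4}
m2 ∈ Sat(EX ¬a) = {m2, m3, m4}, so the formula holds at m2.

Yes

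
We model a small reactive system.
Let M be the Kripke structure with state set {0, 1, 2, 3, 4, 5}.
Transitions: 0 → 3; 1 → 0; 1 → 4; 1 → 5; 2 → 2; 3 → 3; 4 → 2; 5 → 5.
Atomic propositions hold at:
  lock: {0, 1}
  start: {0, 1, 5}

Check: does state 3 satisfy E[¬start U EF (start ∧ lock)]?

Sat(¬start) = {2, 3, 4}
Sat(start ∧ lock) = {0, 1}
EF (start ∧ lock): least fixpoint, start Z0 = {0, 1}, add states with some successor in Z. Already a fixed point.
Sat(EF (start ∧ lock)) = {0, 1}
E[¬start U EF (start ∧ lock)]: least fixpoint, start Z0 = Sat(EF (start ∧ lock)) = {0, 1}, add states in Sat(¬start) with some successor in Z. Already a fixed point.
Sat(E[¬start U EF (start ∧ lock)]) = {0, 1}
3 ∉ Sat(E[¬start U EF (start ∧ lock)]) = {0, 1}, so the formula does not hold at 3.

No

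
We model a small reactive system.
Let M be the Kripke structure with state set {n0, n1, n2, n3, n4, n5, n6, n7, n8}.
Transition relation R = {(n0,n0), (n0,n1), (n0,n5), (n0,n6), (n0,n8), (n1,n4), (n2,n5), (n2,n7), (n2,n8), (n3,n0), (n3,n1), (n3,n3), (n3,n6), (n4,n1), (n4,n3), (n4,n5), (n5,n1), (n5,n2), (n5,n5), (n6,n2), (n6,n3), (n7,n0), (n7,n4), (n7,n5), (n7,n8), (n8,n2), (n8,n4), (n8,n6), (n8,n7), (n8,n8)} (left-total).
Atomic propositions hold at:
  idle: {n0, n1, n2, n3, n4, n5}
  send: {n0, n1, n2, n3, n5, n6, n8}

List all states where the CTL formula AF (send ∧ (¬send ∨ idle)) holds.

Sat(¬send) = {n4, n7}
Sat(¬send ∨ idle) = {n0, n1, n2, n3, n4, n5, n7}
Sat(send ∧ (¬send ∨ idle)) = {n0, n1, n2, n3, n5}
AF (send ∧ (¬send ∨ idle)): least fixpoint, start Z0 = {n0, n1, n2, n3, n5}, add states with every successor in Z. Z1 = {n0, n1, n2, n3, n4, n5, n6}; fixed.
Sat(AF (send ∧ (¬send ∨ idle))) = {n0, n1, n2, n3, n4, n5, n6}

{n0, n1, n2, n3, n4, n5, n6}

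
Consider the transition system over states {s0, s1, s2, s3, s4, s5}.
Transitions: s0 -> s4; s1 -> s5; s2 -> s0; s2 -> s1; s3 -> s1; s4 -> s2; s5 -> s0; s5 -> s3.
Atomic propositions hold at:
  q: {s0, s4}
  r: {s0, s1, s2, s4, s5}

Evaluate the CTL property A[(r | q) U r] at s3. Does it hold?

Sat(r | q) = {s0, s1, s2, s4, s5}
A[(r | q) U r]: least fixpoint, start Z0 = Sat(r) = {s0, s1, s2, s4, s5}, add states in Sat(r | q) with every successor in Z. Already a fixed point.
Sat(A[(r | q) U r]) = {s0, s1, s2, s4, s5}
s3 ∉ Sat(A[(r | q) U r]) = {s0, s1, s2, s4, s5}, so the formula does not hold at s3.

No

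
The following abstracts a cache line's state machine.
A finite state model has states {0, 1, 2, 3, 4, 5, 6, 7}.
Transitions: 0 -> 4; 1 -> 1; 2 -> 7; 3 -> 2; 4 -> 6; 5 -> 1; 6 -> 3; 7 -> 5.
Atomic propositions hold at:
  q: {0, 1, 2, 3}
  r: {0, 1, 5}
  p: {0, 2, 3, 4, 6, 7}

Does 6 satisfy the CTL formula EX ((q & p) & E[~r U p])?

Yes

Sat(q & p) = {0, 2, 3}
Sat(~r) = {2, 3, 4, 6, 7}
E[~r U p]: least fixpoint, start Z0 = Sat(p) = {0, 2, 3, 4, 6, 7}, add states in Sat(~r) with some successor in Z. Already a fixed point.
Sat(E[~r U p]) = {0, 2, 3, 4, 6, 7}
Sat((q & p) & E[~r U p]) = {0, 2, 3}
Sat(EX ((q & p) & E[~r U p])) = {s : some successor in {0, 2, 3}} = {3, 6}
6 ∈ Sat(EX ((q & p) & E[~r U p])) = {3, 6}, so the formula holds at 6.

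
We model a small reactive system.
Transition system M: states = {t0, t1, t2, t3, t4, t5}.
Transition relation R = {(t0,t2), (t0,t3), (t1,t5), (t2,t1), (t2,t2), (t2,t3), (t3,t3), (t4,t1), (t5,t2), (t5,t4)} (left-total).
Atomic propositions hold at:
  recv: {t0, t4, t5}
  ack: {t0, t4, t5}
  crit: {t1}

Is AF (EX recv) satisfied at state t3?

Sat(EX recv) = {s : some successor in {t0, t4, t5}} = {t1, t5}
AF (EX recv): least fixpoint, start Z0 = {t1, t5}, add states with every successor in Z. Z1 = {t1, t4, t5}; fixed.
Sat(AF (EX recv)) = {t1, t4, t5}
t3 ∉ Sat(AF (EX recv)) = {t1, t4, t5}, so the formula does not hold at t3.

No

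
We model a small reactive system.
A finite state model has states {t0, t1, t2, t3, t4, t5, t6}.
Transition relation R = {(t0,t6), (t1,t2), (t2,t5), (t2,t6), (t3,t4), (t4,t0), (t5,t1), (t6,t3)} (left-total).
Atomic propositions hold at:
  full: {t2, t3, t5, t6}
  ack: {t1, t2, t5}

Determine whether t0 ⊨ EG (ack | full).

Sat(ack | full) = {t1, t2, t3, t5, t6}
EG (ack | full): greatest fixpoint, start Z0 = {t1, t2, t3, t5, t6}, keep only states in Sat with some successor in Z. Z1 = {t1, t2, t5, t6}; Z2 = {t1, t2, t5}; fixed.
Sat(EG (ack | full)) = {t1, t2, t5}
t0 ∉ Sat(EG (ack | full)) = {t1, t2, t5}, so the formula does not hold at t0.

No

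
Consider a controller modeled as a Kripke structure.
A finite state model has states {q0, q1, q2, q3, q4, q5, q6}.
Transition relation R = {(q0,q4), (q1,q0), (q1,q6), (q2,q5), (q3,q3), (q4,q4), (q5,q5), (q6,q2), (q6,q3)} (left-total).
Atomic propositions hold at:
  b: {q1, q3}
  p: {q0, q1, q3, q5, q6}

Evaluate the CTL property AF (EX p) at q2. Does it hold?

Sat(EX p) = {s : some successor in {q0, q1, q3, q5, q6}} = {q1, q2, q3, q5, q6}
AF (EX p): least fixpoint, start Z0 = {q1, q2, q3, q5, q6}, add states with every successor in Z. Already a fixed point.
Sat(AF (EX p)) = {q1, q2, q3, q5, q6}
q2 ∈ Sat(AF (EX p)) = {q1, q2, q3, q5, q6}, so the formula holds at q2.

Yes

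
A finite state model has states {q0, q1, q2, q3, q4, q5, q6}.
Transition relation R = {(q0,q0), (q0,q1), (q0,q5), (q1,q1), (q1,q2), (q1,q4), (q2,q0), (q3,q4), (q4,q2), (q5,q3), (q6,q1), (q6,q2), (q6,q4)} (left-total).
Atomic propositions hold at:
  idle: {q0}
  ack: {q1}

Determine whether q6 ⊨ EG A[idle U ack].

A[idle U ack]: least fixpoint, start Z0 = Sat(ack) = {q1}, add states in Sat(idle) with every successor in Z. Already a fixed point.
Sat(A[idle U ack]) = {q1}
EG A[idle U ack]: greatest fixpoint, start Z0 = {q1}, keep only states in Sat with some successor in Z. Already a fixed point.
Sat(EG A[idle U ack]) = {q1}
q6 ∉ Sat(EG A[idle U ack]) = {q1}, so the formula does not hold at q6.

No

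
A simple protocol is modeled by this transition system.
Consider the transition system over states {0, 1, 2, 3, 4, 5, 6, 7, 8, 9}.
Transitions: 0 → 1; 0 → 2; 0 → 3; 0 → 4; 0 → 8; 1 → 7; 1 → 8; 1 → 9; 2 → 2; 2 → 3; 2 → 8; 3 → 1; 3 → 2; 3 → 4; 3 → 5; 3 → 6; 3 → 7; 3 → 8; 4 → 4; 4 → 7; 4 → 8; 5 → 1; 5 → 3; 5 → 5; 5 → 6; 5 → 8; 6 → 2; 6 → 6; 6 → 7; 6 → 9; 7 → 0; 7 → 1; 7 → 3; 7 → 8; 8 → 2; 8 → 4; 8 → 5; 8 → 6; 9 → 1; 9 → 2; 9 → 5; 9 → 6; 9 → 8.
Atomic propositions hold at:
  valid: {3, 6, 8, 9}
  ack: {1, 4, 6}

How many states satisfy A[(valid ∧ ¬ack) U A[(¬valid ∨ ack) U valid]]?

4

Sat(¬ack) = {0, 2, 3, 5, 7, 8, 9}
Sat(valid ∧ ¬ack) = {3, 8, 9}
Sat(¬valid) = {0, 1, 2, 4, 5, 7}
Sat(¬valid ∨ ack) = {0, 1, 2, 4, 5, 6, 7}
A[(¬valid ∨ ack) U valid]: least fixpoint, start Z0 = Sat(valid) = {3, 6, 8, 9}, add states in Sat(¬valid ∨ ack) with every successor in Z. Already a fixed point.
Sat(A[(¬valid ∨ ack) U valid]) = {3, 6, 8, 9}
A[(valid ∧ ¬ack) U A[(¬valid ∨ ack) U valid]]: least fixpoint, start Z0 = Sat(A[(¬valid ∨ ack) U valid]) = {3, 6, 8, 9}, add states in Sat(valid ∧ ¬ack) with every successor in Z. Already a fixed point.
Sat(A[(valid ∧ ¬ack) U A[(¬valid ∨ ack) U valid]]) = {3, 6, 8, 9}
|Sat(A[(valid ∧ ¬ack) U A[(¬valid ∨ ack) U valid]])| = |{3, 6, 8, 9}| = 4.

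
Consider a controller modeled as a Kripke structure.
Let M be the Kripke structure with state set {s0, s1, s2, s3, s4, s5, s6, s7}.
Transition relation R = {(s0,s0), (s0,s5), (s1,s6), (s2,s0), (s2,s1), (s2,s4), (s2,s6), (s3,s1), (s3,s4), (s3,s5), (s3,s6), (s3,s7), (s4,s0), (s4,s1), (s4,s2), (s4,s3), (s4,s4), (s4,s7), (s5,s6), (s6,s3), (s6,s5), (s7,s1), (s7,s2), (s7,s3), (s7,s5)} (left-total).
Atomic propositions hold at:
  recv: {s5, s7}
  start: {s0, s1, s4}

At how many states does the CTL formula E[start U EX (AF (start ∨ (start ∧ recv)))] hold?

Sat(start ∧ recv) = ∅
Sat(start ∨ (start ∧ recv)) = {s0, s1, s4}
AF (start ∨ (start ∧ recv)): least fixpoint, start Z0 = {s0, s1, s4}, add states with every successor in Z. Already a fixed point.
Sat(AF (start ∨ (start ∧ recv))) = {s0, s1, s4}
Sat(EX (AF (start ∨ (start ∧ recv)))) = {s : some successor in {s0, s1, s4}} = {s0, s2, s3, s4, s7}
E[start U EX (AF (start ∨ (start ∧ recv)))]: least fixpoint, start Z0 = Sat(EX (AF (start ∨ (start ∧ recv)))) = {s0, s2, s3, s4, s7}, add states in Sat(start) with some successor in Z. Already a fixed point.
Sat(E[start U EX (AF (start ∨ (start ∧ recv)))]) = {s0, s2, s3, s4, s7}
|Sat(E[start U EX (AF (start ∨ (start ∧ recv)))])| = |{s0, s2, s3, s4, s7}| = 5.

5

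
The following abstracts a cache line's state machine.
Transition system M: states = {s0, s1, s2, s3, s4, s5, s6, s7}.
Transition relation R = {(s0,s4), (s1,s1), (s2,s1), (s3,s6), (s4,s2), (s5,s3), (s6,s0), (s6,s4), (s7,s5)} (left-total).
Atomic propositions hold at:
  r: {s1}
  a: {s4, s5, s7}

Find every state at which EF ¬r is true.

Sat(¬r) = {s0, s2, s3, s4, s5, s6, s7}
EF ¬r: least fixpoint, start Z0 = {s0, s2, s3, s4, s5, s6, s7}, add states with some successor in Z. Already a fixed point.
Sat(EF ¬r) = {s0, s2, s3, s4, s5, s6, s7}

{s0, s2, s3, s4, s5, s6, s7}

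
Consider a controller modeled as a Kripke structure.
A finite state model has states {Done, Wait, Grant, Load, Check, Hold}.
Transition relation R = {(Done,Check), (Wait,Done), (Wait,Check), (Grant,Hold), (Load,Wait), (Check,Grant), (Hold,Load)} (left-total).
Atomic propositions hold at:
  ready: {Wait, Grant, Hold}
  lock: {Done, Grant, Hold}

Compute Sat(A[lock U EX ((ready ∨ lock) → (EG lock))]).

Sat(ready ∨ lock) = {Done, Wait, Grant, Hold}
EG lock: greatest fixpoint, start Z0 = {Done, Grant, Hold}, keep only states in Sat with some successor in Z. Z1 = {Grant}; Z2 = ∅; fixed.
Sat(EG lock) = ∅
Sat((ready ∨ lock) → (EG lock)) = {Load, Check}
Sat(EX ((ready ∨ lock) → (EG lock))) = {s : some successor in {Load, Check}} = {Done, Wait, Hold}
A[lock U EX ((ready ∨ lock) → (EG lock))]: least fixpoint, start Z0 = Sat(EX ((ready ∨ lock) → (EG lock))) = {Done, Wait, Hold}, add states in Sat(lock) with every successor in Z. Z1 = {Done, Wait, Grant, Hold}; fixed.
Sat(A[lock U EX ((ready ∨ lock) → (EG lock))]) = {Done, Wait, Grant, Hold}

{Done, Wait, Grant, Hold}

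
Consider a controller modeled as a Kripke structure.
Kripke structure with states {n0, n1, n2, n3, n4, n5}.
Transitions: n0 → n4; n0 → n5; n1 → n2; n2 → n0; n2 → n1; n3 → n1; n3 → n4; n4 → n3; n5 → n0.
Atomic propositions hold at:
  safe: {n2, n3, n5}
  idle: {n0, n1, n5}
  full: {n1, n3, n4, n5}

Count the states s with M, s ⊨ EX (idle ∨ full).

Sat(idle ∨ full) = {n0, n1, n3, n4, n5}
Sat(EX (idle ∨ full)) = {s : some successor in {n0, n1, n3, n4, n5}} = {n0, n2, n3, n4, n5}
|Sat(EX (idle ∨ full))| = |{n0, n2, n3, n4, n5}| = 5.

5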